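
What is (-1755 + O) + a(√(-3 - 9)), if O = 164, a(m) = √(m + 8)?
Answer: -1591 + √(8 + 2*I*√3) ≈ -1588.1 + 0.59908*I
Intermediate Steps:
a(m) = √(8 + m)
(-1755 + O) + a(√(-3 - 9)) = (-1755 + 164) + √(8 + √(-3 - 9)) = -1591 + √(8 + √(-12)) = -1591 + √(8 + 2*I*√3)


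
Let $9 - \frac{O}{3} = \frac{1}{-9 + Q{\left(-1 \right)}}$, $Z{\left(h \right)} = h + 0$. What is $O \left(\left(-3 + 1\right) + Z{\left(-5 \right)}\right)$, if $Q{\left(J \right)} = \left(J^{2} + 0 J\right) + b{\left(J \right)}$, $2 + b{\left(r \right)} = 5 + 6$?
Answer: $-168$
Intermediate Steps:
$b{\left(r \right)} = 9$ ($b{\left(r \right)} = -2 + \left(5 + 6\right) = -2 + 11 = 9$)
$Q{\left(J \right)} = 9 + J^{2}$ ($Q{\left(J \right)} = \left(J^{2} + 0 J\right) + 9 = \left(J^{2} + 0\right) + 9 = J^{2} + 9 = 9 + J^{2}$)
$Z{\left(h \right)} = h$
$O = 24$ ($O = 27 - \frac{3}{-9 + \left(9 + \left(-1\right)^{2}\right)} = 27 - \frac{3}{-9 + \left(9 + 1\right)} = 27 - \frac{3}{-9 + 10} = 27 - \frac{3}{1} = 27 - 3 = 24$)
$O \left(\left(-3 + 1\right) + Z{\left(-5 \right)}\right) = 24 \left(\left(-3 + 1\right) - 5\right) = 24 \left(-2 - 5\right) = 24 \left(-7\right) = -168$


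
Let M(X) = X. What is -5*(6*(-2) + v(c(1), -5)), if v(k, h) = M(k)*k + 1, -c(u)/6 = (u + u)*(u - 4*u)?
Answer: -6425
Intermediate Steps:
c(u) = 36*u² (c(u) = -6*(u + u)*(u - 4*u) = -6*2*u*(-3*u) = -(-36)*u² = 36*u²)
v(k, h) = 1 + k² (v(k, h) = k*k + 1 = k² + 1 = 1 + k²)
-5*(6*(-2) + v(c(1), -5)) = -5*(6*(-2) + (1 + (36*1²)²)) = -5*(-12 + (1 + (36*1)²)) = -5*(-12 + (1 + 36²)) = -5*(-12 + (1 + 1296)) = -5*(-12 + 1297) = -5*1285 = -6425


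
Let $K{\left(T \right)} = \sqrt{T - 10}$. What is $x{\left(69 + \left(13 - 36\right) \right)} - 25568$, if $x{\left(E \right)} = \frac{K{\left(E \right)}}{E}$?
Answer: $- \frac{588061}{23} \approx -25568.0$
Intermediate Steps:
$K{\left(T \right)} = \sqrt{-10 + T}$
$x{\left(E \right)} = \frac{\sqrt{-10 + E}}{E}$
$x{\left(69 + \left(13 - 36\right) \right)} - 25568 = \frac{\sqrt{-10 + \left(69 + \left(13 - 36\right)\right)}}{69 + \left(13 - 36\right)} - 25568 = \frac{\sqrt{-10 + \left(69 - 23\right)}}{69 - 23} - 25568 = \frac{\sqrt{-10 + 46}}{46} - 25568 = \frac{\sqrt{36}}{46} - 25568 = \frac{1}{46} \cdot 6 - 25568 = \frac{3}{23} - 25568 = - \frac{588061}{23}$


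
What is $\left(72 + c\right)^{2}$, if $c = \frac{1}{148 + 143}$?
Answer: $\frac{439028209}{84681} \approx 5184.5$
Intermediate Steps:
$c = \frac{1}{291} \approx 0.0034364$
$\left(72 + c\right)^{2} = \left(72 + \frac{1}{291}\right)^{2} = \left(\frac{20953}{291}\right)^{2} = \frac{439028209}{84681}$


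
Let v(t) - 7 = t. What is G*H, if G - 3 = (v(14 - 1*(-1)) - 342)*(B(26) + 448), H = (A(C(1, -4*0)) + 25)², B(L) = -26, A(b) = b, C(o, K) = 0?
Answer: -84398125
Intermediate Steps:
v(t) = 7 + t
H = 625 (H = (0 + 25)² = 25² = 625)
G = -135037 (G = 3 + ((7 + (14 - 1*(-1))) - 342)*(-26 + 448) = 3 + ((7 + (14 + 1)) - 342)*422 = 3 + ((7 + 15) - 342)*422 = 3 + (22 - 342)*422 = 3 - 320*422 = 3 - 135040 = -135037)
G*H = -135037*625 = -84398125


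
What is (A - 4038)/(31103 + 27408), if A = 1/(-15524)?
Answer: -62685913/908324764 ≈ -0.069013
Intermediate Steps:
A = -1/15524 ≈ -6.4416e-5
(A - 4038)/(31103 + 27408) = (-1/15524 - 4038)/(31103 + 27408) = -62685913/15524/58511 = -62685913/15524*1/58511 = -62685913/908324764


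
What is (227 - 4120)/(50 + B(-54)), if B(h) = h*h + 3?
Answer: -3893/2969 ≈ -1.3112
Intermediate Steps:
B(h) = 3 + h² (B(h) = h² + 3 = 3 + h²)
(227 - 4120)/(50 + B(-54)) = (227 - 4120)/(50 + (3 + (-54)²)) = -3893/(50 + (3 + 2916)) = -3893/(50 + 2919) = -3893/2969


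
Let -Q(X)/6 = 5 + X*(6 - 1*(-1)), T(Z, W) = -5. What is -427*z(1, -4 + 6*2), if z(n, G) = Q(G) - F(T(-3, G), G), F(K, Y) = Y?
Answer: 159698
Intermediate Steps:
Q(X) = -30 - 42*X (Q(X) = -6*(5 + X*(6 - 1*(-1))) = -6*(5 + X*(6 + 1)) = -6*(5 + X*7) = -6*(5 + 7*X) = -30 - 42*X)
z(n, G) = -30 - 43*G (z(n, G) = (-30 - 42*G) - G = -30 - 43*G)
-427*z(1, -4 + 6*2) = -427*(-30 - 43*(-4 + 6*2)) = -427*(-30 - 43*(-4 + 12)) = -427*(-30 - 43*8) = -427*(-30 - 344) = -427*(-374) = 159698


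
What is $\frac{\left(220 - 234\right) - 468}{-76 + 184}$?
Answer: $- \frac{241}{54} \approx -4.463$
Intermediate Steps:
$\frac{\left(220 - 234\right) - 468}{-76 + 184} = \frac{\left(220 - 234\right) - 468}{108} = \left(-14 - 468\right) \frac{1}{108} = \left(-482\right) \frac{1}{108} = - \frac{241}{54}$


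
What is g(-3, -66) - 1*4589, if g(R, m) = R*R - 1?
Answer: -4581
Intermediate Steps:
g(R, m) = -1 + R**2 (g(R, m) = R**2 - 1 = -1 + R**2)
g(-3, -66) - 1*4589 = (-1 + (-3)**2) - 1*4589 = (-1 + 9) - 4589 = 8 - 4589 = -4581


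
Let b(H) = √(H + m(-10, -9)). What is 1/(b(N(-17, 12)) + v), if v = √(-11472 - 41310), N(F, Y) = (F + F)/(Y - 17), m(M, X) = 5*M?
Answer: -5*I/(5*√52782 + 6*√30) ≈ -0.0042316*I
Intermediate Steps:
N(F, Y) = 2*F/(-17 + Y) (N(F, Y) = (2*F)/(-17 + Y) = 2*F/(-17 + Y))
v = I*√52782 (v = √(-52782) = I*√52782 ≈ 229.74*I)
b(H) = √(-50 + H) (b(H) = √(H + 5*(-10)) = √(H - 50) = √(-50 + H))
1/(b(N(-17, 12)) + v) = 1/(√(-50 + 2*(-17)/(-17 + 12)) + I*√52782) = 1/(√(-50 + 2*(-17)/(-5)) + I*√52782) = 1/(√(-50 + 2*(-17)*(-⅕)) + I*√52782) = 1/(√(-50 + 34/5) + I*√52782) = 1/(√(-216/5) + I*√52782) = 1/(6*I*√30/5 + I*√52782) = 1/(I*√52782 + 6*I*√30/5)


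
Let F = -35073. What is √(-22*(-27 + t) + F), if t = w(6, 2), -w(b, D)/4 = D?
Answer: I*√34303 ≈ 185.21*I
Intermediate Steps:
w(b, D) = -4*D
t = -8 (t = -4*2 = -8)
√(-22*(-27 + t) + F) = √(-22*(-27 - 8) - 35073) = √(-22*(-35) - 35073) = √(770 - 35073) = √(-34303) = I*√34303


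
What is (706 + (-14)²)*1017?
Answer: 917334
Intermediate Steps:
(706 + (-14)²)*1017 = (706 + 196)*1017 = 902*1017 = 917334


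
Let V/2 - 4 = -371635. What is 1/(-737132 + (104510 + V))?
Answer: -1/1375884 ≈ -7.2681e-7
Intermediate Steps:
V = -743262 (V = 8 + 2*(-371635) = 8 - 743270 = -743262)
1/(-737132 + (104510 + V)) = 1/(-737132 + (104510 - 743262)) = 1/(-737132 - 638752) = 1/(-1375884) = -1/1375884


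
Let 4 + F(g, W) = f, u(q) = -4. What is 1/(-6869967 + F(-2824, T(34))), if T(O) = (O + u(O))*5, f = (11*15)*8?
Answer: -1/6868651 ≈ -1.4559e-7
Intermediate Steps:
f = 1320 (f = 165*8 = 1320)
T(O) = -20 + 5*O (T(O) = (O - 4)*5 = (-4 + O)*5 = -20 + 5*O)
F(g, W) = 1316 (F(g, W) = -4 + 1320 = 1316)
1/(-6869967 + F(-2824, T(34))) = 1/(-6869967 + 1316) = 1/(-6868651) = -1/6868651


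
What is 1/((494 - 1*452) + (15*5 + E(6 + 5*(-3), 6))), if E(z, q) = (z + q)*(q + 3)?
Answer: 1/90 ≈ 0.011111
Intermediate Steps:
E(z, q) = (3 + q)*(q + z) (E(z, q) = (q + z)*(3 + q) = (3 + q)*(q + z))
1/((494 - 1*452) + (15*5 + E(6 + 5*(-3), 6))) = 1/((494 - 1*452) + (15*5 + (6² + 3*6 + 3*(6 + 5*(-3)) + 6*(6 + 5*(-3))))) = 1/((494 - 452) + (75 + (36 + 18 + 3*(6 - 15) + 6*(6 - 15)))) = 1/(42 + (75 + (36 + 18 + 3*(-9) + 6*(-9)))) = 1/(42 + (75 + (36 + 18 - 27 - 54))) = 1/(42 + (75 - 27)) = 1/(42 + 48) = 1/90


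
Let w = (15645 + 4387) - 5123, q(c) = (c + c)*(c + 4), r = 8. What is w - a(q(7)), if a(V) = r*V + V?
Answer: 13523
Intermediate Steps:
q(c) = 2*c*(4 + c) (q(c) = (2*c)*(4 + c) = 2*c*(4 + c))
a(V) = 9*V (a(V) = 8*V + V = 9*V)
w = 14909 (w = 20032 - 5123 = 14909)
w - a(q(7)) = 14909 - 9*2*7*(4 + 7) = 14909 - 9*2*7*11 = 14909 - 9*154 = 14909 - 1*1386 = 14909 - 1386 = 13523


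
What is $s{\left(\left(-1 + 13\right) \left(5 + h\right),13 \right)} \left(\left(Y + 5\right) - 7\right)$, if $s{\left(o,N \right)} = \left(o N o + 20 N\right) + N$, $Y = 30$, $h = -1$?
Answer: $846300$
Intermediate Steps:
$s{\left(o,N \right)} = 21 N + N o^{2}$ ($s{\left(o,N \right)} = \left(N o o + 20 N\right) + N = \left(N o^{2} + 20 N\right) + N = \left(20 N + N o^{2}\right) + N = 21 N + N o^{2}$)
$s{\left(\left(-1 + 13\right) \left(5 + h\right),13 \right)} \left(\left(Y + 5\right) - 7\right) = 13 \left(21 + \left(\left(-1 + 13\right) \left(5 - 1\right)\right)^{2}\right) \left(\left(30 + 5\right) - 7\right) = 13 \left(21 + \left(12 \cdot 4\right)^{2}\right) \left(35 - 7\right) = 13 \left(21 + 48^{2}\right) 28 = 13 \left(21 + 2304\right) 28 = 13 \cdot 2325 \cdot 28 = 30225 \cdot 28 = 846300$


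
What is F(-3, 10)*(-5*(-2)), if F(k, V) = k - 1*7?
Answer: -100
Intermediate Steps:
F(k, V) = -7 + k (F(k, V) = k - 7 = -7 + k)
F(-3, 10)*(-5*(-2)) = (-7 - 3)*(-5*(-2)) = -10*10 = -100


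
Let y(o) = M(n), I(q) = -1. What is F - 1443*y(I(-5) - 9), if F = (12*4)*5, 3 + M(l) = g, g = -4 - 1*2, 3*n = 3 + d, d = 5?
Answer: 13227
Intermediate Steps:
n = 8/3 (n = (3 + 5)/3 = (⅓)*8 = 8/3 ≈ 2.6667)
g = -6 (g = -4 - 2 = -6)
M(l) = -9 (M(l) = -3 - 6 = -9)
y(o) = -9
F = 240 (F = 48*5 = 240)
F - 1443*y(I(-5) - 9) = 240 - 1443*(-9) = 240 + 12987 = 13227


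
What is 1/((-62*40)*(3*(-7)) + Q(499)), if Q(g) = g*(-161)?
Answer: -1/28259 ≈ -3.5387e-5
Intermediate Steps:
Q(g) = -161*g
1/((-62*40)*(3*(-7)) + Q(499)) = 1/((-62*40)*(3*(-7)) - 161*499) = 1/(-2480*(-21) - 80339) = 1/(52080 - 80339) = 1/(-28259) = -1/28259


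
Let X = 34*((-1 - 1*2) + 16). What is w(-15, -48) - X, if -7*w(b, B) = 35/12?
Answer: -5309/12 ≈ -442.42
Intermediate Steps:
w(b, B) = -5/12
X = 442 (X = 34*((-1 - 2) + 16) = 34*(-3 + 16) = 34*13 = 442)
w(-15, -48) - X = -5/12 - 1*442 = -5/12 - 442 = -5309/12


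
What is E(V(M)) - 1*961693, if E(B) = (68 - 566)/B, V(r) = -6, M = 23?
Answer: -961610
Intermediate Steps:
E(B) = -498/B
E(V(M)) - 1*961693 = -498/(-6) - 1*961693 = -498*(-⅙) - 961693 = 83 - 961693 = -961610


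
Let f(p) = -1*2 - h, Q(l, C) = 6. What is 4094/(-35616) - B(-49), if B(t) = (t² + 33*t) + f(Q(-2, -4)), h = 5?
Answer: -13838863/17808 ≈ -777.12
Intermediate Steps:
f(p) = -7 (f(p) = -1*2 - 1*5 = -2 - 5 = -7)
B(t) = -7 + t² + 33*t (B(t) = (t² + 33*t) - 7 = -7 + t² + 33*t)
4094/(-35616) - B(-49) = 4094/(-35616) - (-7 + (-49)² + 33*(-49)) = 4094*(-1/35616) - (-7 + 2401 - 1617) = -2047/17808 - 1*777 = -2047/17808 - 777 = -13838863/17808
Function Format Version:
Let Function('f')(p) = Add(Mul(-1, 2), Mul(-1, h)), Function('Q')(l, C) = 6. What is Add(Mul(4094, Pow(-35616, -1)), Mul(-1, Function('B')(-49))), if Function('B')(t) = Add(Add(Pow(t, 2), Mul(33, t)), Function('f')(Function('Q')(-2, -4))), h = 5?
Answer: Rational(-13838863, 17808) ≈ -777.12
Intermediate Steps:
Function('f')(p) = -7 (Function('f')(p) = Add(Mul(-1, 2), Mul(-1, 5)) = Add(-2, -5) = -7)
Function('B')(t) = Add(-7, Pow(t, 2), Mul(33, t)) (Function('B')(t) = Add(Add(Pow(t, 2), Mul(33, t)), -7) = Add(-7, Pow(t, 2), Mul(33, t)))
Add(Mul(4094, Pow(-35616, -1)), Mul(-1, Function('B')(-49))) = Add(Mul(4094, Pow(-35616, -1)), Mul(-1, Add(-7, Pow(-49, 2), Mul(33, -49)))) = Add(Mul(4094, Rational(-1, 35616)), Mul(-1, Add(-7, 2401, -1617))) = Add(Rational(-2047, 17808), Mul(-1, 777)) = Add(Rational(-2047, 17808), -777) = Rational(-13838863, 17808)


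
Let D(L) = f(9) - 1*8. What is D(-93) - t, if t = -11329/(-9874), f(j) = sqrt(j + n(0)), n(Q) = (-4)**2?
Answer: -40951/9874 ≈ -4.1474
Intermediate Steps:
n(Q) = 16
f(j) = sqrt(16 + j) (f(j) = sqrt(j + 16) = sqrt(16 + j))
D(L) = -3 (D(L) = sqrt(16 + 9) - 1*8 = sqrt(25) - 8 = 5 - 8 = -3)
t = 11329/9874 (t = -11329*(-1/9874) = 11329/9874 ≈ 1.1474)
D(-93) - t = -3 - 1*11329/9874 = -3 - 11329/9874 = -40951/9874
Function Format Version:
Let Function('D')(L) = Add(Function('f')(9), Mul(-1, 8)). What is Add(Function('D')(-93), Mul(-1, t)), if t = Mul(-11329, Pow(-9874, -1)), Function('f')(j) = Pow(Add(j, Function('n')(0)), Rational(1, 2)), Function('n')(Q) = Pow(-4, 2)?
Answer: Rational(-40951, 9874) ≈ -4.1474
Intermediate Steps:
Function('n')(Q) = 16
Function('f')(j) = Pow(Add(16, j), Rational(1, 2)) (Function('f')(j) = Pow(Add(j, 16), Rational(1, 2)) = Pow(Add(16, j), Rational(1, 2)))
Function('D')(L) = -3 (Function('D')(L) = Add(Pow(Add(16, 9), Rational(1, 2)), Mul(-1, 8)) = Add(Pow(25, Rational(1, 2)), -8) = Add(5, -8) = -3)
t = Rational(11329, 9874) (t = Mul(-11329, Rational(-1, 9874)) = Rational(11329, 9874) ≈ 1.1474)
Add(Function('D')(-93), Mul(-1, t)) = Add(-3, Mul(-1, Rational(11329, 9874))) = Add(-3, Rational(-11329, 9874)) = Rational(-40951, 9874)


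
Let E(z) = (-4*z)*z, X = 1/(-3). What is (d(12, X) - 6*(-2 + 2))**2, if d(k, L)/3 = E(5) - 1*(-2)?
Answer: 86436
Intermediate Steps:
X = -1/3 ≈ -0.33333
E(z) = -4*z**2
d(k, L) = -294 (d(k, L) = 3*(-4*5**2 - 1*(-2)) = 3*(-4*25 + 2) = 3*(-100 + 2) = 3*(-98) = -294)
(d(12, X) - 6*(-2 + 2))**2 = (-294 - 6*(-2 + 2))**2 = (-294 - 6*0)**2 = (-294 + 0)**2 = (-294)**2 = 86436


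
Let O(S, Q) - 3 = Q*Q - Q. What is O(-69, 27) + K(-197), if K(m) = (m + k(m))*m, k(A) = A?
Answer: 78323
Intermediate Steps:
O(S, Q) = 3 + Q² - Q (O(S, Q) = 3 + (Q*Q - Q) = 3 + (Q² - Q) = 3 + Q² - Q)
K(m) = 2*m² (K(m) = (m + m)*m = (2*m)*m = 2*m²)
O(-69, 27) + K(-197) = (3 + 27² - 1*27) + 2*(-197)² = (3 + 729 - 27) + 2*38809 = 705 + 77618 = 78323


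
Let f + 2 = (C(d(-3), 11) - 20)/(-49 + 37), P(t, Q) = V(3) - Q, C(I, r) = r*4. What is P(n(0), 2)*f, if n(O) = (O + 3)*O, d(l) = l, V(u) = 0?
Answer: 8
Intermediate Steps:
C(I, r) = 4*r
n(O) = O*(3 + O) (n(O) = (3 + O)*O = O*(3 + O))
P(t, Q) = -Q (P(t, Q) = 0 - Q = -Q)
f = -4 (f = -2 + (4*11 - 20)/(-49 + 37) = -2 + (44 - 20)/(-12) = -2 + 24*(-1/12) = -2 - 2 = -4)
P(n(0), 2)*f = -1*2*(-4) = -2*(-4) = 8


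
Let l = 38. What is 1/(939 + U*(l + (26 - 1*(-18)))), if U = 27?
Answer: 1/3153 ≈ 0.00031716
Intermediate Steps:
1/(939 + U*(l + (26 - 1*(-18)))) = 1/(939 + 27*(38 + (26 - 1*(-18)))) = 1/(939 + 27*(38 + (26 + 18))) = 1/(939 + 27*(38 + 44)) = 1/(939 + 27*82) = 1/(939 + 2214) = 1/3153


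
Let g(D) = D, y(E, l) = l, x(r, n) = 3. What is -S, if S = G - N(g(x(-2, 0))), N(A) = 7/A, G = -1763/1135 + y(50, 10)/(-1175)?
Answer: 124672/32007 ≈ 3.8951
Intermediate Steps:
G = -16663/10669 (G = -1763/1135 + 10/(-1175) = -1763*1/1135 + 10*(-1/1175) = -1763/1135 - 2/235 = -16663/10669 ≈ -1.5618)
S = -124672/32007 (S = -16663/10669 - 7/3 = -124672/32007 ≈ -3.8951)
-S = -1*(-124672/32007) = 124672/32007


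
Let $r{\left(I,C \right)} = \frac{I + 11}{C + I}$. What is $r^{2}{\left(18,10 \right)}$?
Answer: $\frac{841}{784} \approx 1.0727$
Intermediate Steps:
$r{\left(I,C \right)} = \frac{11 + I}{C + I}$
$r^{2}{\left(18,10 \right)} = \left(\frac{11 + 18}{10 + 18}\right)^{2} = \left(\frac{1}{28} \cdot 29\right)^{2} = \left(\frac{29}{28}\right)^{2} = \frac{841}{784}$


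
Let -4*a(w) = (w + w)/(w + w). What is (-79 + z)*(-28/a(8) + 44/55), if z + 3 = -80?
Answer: -91368/5 ≈ -18274.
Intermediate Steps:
a(w) = -1/4 (a(w) = -(w + w)/(4*(w + w)) = -2*w/(4*(2*w)) = -2*w*1/(2*w)/4 = -1/4*1 = -1/4)
z = -83 (z = -3 - 80 = -83)
(-79 + z)*(-28/a(8) + 44/55) = (-79 - 83)*(-28/(-1/4) + 44/55) = -162*(-28*(-4) + 44*(1/55)) = -162*(112 + 4/5) = -162*564/5 = -91368/5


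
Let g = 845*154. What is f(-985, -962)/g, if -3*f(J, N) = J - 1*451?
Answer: 718/195195 ≈ 0.0036784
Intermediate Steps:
f(J, N) = 451/3 - J/3 (f(J, N) = -(J - 1*451)/3 = -(J - 451)/3 = -(-451 + J)/3 = 451/3 - J/3)
g = 130130
f(-985, -962)/g = (451/3 - ⅓*(-985))/130130 = (451/3 + 985/3)*(1/130130) = (1436/3)*(1/130130) = 718/195195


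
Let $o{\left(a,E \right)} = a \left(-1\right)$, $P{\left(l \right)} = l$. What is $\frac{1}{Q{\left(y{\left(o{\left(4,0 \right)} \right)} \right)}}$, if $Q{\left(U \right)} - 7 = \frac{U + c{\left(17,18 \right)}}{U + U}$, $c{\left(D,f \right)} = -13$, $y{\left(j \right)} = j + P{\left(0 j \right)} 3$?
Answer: $\frac{8}{73} \approx 0.10959$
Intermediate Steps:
$o{\left(a,E \right)} = - a$
$y{\left(j \right)} = j$ ($y{\left(j \right)} = j + 0 j 3 = j + 0 \cdot 3 = j + 0 = j$)
$Q{\left(U \right)} = 7 + \frac{-13 + U}{2 U}$ ($Q{\left(U \right)} = 7 + \frac{U - 13}{U + U} = 7 + \frac{-13 + U}{2 U}$)
$\frac{1}{Q{\left(y{\left(o{\left(4,0 \right)} \right)} \right)}} = \frac{1}{\frac{1}{2} \frac{1}{\left(-1\right) 4} \left(-13 + 15 \left(\left(-1\right) 4\right)\right)} = \frac{1}{\frac{1}{2} \frac{1}{-4} \left(-13 + 15 \left(-4\right)\right)} = \frac{1}{\frac{1}{2} \left(- \frac{1}{4}\right) \left(-13 - 60\right)} = \frac{1}{\frac{1}{2} \left(- \frac{1}{4}\right) \left(-73\right)} = \frac{1}{\frac{73}{8}} = \frac{8}{73}$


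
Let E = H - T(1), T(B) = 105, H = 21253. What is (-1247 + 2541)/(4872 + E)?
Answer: 647/13010 ≈ 0.049731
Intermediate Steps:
E = 21148 (E = 21253 - 1*105 = 21253 - 105 = 21148)
(-1247 + 2541)/(4872 + E) = (-1247 + 2541)/(4872 + 21148) = 1294/26020 = 1294*(1/26020) = 647/13010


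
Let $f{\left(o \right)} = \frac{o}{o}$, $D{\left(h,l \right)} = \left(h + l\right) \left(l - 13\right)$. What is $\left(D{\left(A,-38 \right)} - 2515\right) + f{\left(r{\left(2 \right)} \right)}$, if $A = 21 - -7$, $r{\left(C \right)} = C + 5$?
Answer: $-2004$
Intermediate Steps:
$r{\left(C \right)} = 5 + C$
$A = 28$ ($A = 21 + 7 = 28$)
$D{\left(h,l \right)} = \left(-13 + l\right) \left(h + l\right)$ ($D{\left(h,l \right)} = \left(h + l\right) \left(-13 + l\right) = \left(-13 + l\right) \left(h + l\right)$)
$f{\left(o \right)} = 1$
$\left(D{\left(A,-38 \right)} - 2515\right) + f{\left(r{\left(2 \right)} \right)} = \left(\left(\left(-38\right)^{2} - 364 - -494 + 28 \left(-38\right)\right) - 2515\right) + 1 = \left(\left(1444 - 364 + 494 - 1064\right) - 2515\right) + 1 = \left(510 - 2515\right) + 1 = -2005 + 1 = -2004$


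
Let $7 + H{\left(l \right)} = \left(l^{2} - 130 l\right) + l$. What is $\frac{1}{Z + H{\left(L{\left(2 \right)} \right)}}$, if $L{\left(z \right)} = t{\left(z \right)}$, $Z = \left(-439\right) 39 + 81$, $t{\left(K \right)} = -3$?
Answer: $- \frac{1}{16651} \approx -6.0056 \cdot 10^{-5}$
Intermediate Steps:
$Z = -17040$ ($Z = -17121 + 81 = -17040$)
$L{\left(z \right)} = -3$
$H{\left(l \right)} = -7 + l^{2} - 129 l$ ($H{\left(l \right)} = -7 + \left(\left(l^{2} - 130 l\right) + l\right) = -7 + \left(l^{2} - 129 l\right) = -7 + l^{2} - 129 l$)
$\frac{1}{Z + H{\left(L{\left(2 \right)} \right)}} = \frac{1}{-17040 - \left(-380 - 9\right)} = \frac{1}{-17040 + \left(-7 + 9 + 387\right)} = \frac{1}{-17040 + 389} = \frac{1}{-16651} = - \frac{1}{16651}$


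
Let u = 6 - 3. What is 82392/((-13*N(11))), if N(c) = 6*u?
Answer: -13732/39 ≈ -352.10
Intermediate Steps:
u = 3
N(c) = 18 (N(c) = 6*3 = 18)
82392/((-13*N(11))) = 82392/((-13*18)) = 82392/(-234) = 82392*(-1/234) = -13732/39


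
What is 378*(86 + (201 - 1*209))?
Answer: 29484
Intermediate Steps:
378*(86 + (201 - 1*209)) = 378*(86 + (201 - 209)) = 378*(86 - 8) = 378*78 = 29484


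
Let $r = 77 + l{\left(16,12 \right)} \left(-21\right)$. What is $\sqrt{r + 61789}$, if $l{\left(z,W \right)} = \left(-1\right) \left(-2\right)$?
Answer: $8 \sqrt{966} \approx 248.64$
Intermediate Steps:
$l{\left(z,W \right)} = 2$
$r = 35$ ($r = 77 + 2 \left(-21\right) = 77 - 42 = 35$)
$\sqrt{r + 61789} = \sqrt{35 + 61789} = \sqrt{61824} = 8 \sqrt{966}$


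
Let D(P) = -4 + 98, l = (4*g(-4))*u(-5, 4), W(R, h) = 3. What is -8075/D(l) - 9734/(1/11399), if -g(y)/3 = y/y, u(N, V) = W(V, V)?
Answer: -10430047479/94 ≈ -1.1096e+8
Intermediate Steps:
u(N, V) = 3
g(y) = -3 (g(y) = -3*y/y = -3*1 = -3)
l = -36 (l = (4*(-3))*3 = -12*3 = -36)
D(P) = 94
-8075/D(l) - 9734/(1/11399) = -8075/94 - 9734/(1/11399) = -8075*1/94 - 9734/1/11399 = -8075/94 - 9734*11399 = -8075/94 - 110957866 = -10430047479/94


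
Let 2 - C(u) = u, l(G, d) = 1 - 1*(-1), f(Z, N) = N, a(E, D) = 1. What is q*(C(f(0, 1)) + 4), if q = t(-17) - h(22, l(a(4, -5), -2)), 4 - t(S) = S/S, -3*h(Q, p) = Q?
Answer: 155/3 ≈ 51.667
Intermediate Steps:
l(G, d) = 2 (l(G, d) = 1 + 1 = 2)
h(Q, p) = -Q/3
t(S) = 3 (t(S) = 4 - S/S = 4 - 1*1 = 4 - 1 = 3)
C(u) = 2 - u
q = 31/3 (q = 3 - (-1)*22/3 = 3 - 1*(-22/3) = 3 + 22/3 = 31/3 ≈ 10.333)
q*(C(f(0, 1)) + 4) = 31*((2 - 1*1) + 4)/3 = 31*((2 - 1) + 4)/3 = 31*(1 + 4)/3 = (31/3)*5 = 155/3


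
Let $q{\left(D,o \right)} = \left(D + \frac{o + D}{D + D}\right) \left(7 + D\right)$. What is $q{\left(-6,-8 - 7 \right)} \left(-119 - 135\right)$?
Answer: $\frac{2159}{2} \approx 1079.5$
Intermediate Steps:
$q{\left(D,o \right)} = \left(7 + D\right) \left(D + \frac{D + o}{2 D}\right)$ ($q{\left(D,o \right)} = \left(D + \frac{D + o}{2 D}\right) \left(7 + D\right) = \left(7 + D\right) \left(D + \frac{D + o}{2 D}\right)$)
$q{\left(-6,-8 - 7 \right)} \left(-119 - 135\right) = \frac{7 \left(-8 - 7\right) - 6 \left(7 - 15 + 2 \left(-6\right)^{2} + 15 \left(-6\right)\right)}{2 \left(-6\right)} \left(-119 - 135\right) = \frac{1}{2} \left(- \frac{1}{6}\right) \left(7 \left(-15\right) - 6 \left(7 - 15 + 2 \cdot 36 - 90\right)\right) \left(-254\right) = \frac{1}{2} \left(- \frac{1}{6}\right) \left(-105 - 6 \left(7 - 15 + 72 - 90\right)\right) \left(-254\right) = \frac{1}{2} \left(- \frac{1}{6}\right) \left(-105 - -156\right) \left(-254\right) = \frac{1}{2} \left(- \frac{1}{6}\right) \left(-105 + 156\right) \left(-254\right) = \frac{1}{2} \left(- \frac{1}{6}\right) 51 \left(-254\right) = \left(- \frac{17}{4}\right) \left(-254\right) = \frac{2159}{2}$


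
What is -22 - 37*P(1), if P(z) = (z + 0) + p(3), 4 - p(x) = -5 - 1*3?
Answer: -503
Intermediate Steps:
p(x) = 12 (p(x) = 4 - (-5 - 1*3) = 4 - (-5 - 3) = 4 - 1*(-8) = 4 + 8 = 12)
P(z) = 12 + z (P(z) = (z + 0) + 12 = z + 12 = 12 + z)
-22 - 37*P(1) = -22 - 37*(12 + 1) = -22 - 37*13 = -22 - 481 = -503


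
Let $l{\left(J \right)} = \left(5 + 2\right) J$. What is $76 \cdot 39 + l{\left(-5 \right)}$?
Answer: $2929$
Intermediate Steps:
$l{\left(J \right)} = 7 J$
$76 \cdot 39 + l{\left(-5 \right)} = 76 \cdot 39 + 7 \left(-5\right) = 2964 - 35 = 2929$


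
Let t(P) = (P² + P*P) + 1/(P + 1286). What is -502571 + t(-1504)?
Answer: 876678497/218 ≈ 4.0215e+6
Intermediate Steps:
t(P) = 1/(1286 + P) + 2*P² (t(P) = (P² + P²) + 1/(1286 + P) = 2*P² + 1/(1286 + P) = 1/(1286 + P) + 2*P²)
-502571 + t(-1504) = -502571 + (1 + 2*(-1504)³ + 2572*(-1504)²)/(1286 - 1504) = -502571 + (1 + 2*(-3402072064) + 2572*2262016)/(-218) = -502571 - (1 - 6804144128 + 5817905152)/218 = -502571 - 1/218*(-986238975) = -502571 + 986238975/218 = 876678497/218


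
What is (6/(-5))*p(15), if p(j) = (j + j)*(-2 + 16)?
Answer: -504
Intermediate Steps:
p(j) = 28*j (p(j) = (2*j)*14 = 28*j)
(6/(-5))*p(15) = (6/(-5))*(28*15) = (6*(-⅕))*420 = -6/5*420 = -504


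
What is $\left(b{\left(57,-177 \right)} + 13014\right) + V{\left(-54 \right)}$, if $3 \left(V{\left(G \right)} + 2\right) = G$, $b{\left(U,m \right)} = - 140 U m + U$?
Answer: $1425511$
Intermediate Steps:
$b{\left(U,m \right)} = U - 140 U m$ ($b{\left(U,m \right)} = - 140 U m + U = U - 140 U m$)
$V{\left(G \right)} = -2 + \frac{G}{3}$
$\left(b{\left(57,-177 \right)} + 13014\right) + V{\left(-54 \right)} = \left(57 \left(1 - -24780\right) + 13014\right) + \left(-2 + \frac{1}{3} \left(-54\right)\right) = \left(57 \left(1 + 24780\right) + 13014\right) - 20 = \left(57 \cdot 24781 + 13014\right) - 20 = \left(1412517 + 13014\right) - 20 = 1425531 - 20 = 1425511$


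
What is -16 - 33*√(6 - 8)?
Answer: -16 - 33*I*√2 ≈ -16.0 - 46.669*I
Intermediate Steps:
-16 - 33*√(6 - 8) = -16 - 33*I*√2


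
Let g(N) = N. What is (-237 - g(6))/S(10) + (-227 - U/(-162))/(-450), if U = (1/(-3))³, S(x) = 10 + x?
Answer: -11460973/984150 ≈ -11.646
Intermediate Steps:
U = -1/27 (U = (-⅓)³ = -1/27 ≈ -0.037037)
(-237 - g(6))/S(10) + (-227 - U/(-162))/(-450) = (-237 - 1*6)/(10 + 10) + (-227 - (-1)/(27*(-162)))/(-450) = (-237 - 6)/20 + (-227 - (-1)*(-1)/(27*162))*(-1/450) = -243*1/20 + (-227 - 1*1/4374)*(-1/450) = -243/20 + (-227 - 1/4374)*(-1/450) = -243/20 - 992899/4374*(-1/450) = -243/20 + 992899/1968300 = -11460973/984150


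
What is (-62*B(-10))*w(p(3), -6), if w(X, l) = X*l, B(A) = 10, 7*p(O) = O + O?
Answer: 22320/7 ≈ 3188.6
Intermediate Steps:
p(O) = 2*O/7 (p(O) = (O + O)/7 = (2*O)/7 = 2*O/7)
(-62*B(-10))*w(p(3), -6) = (-62*10)*(((2/7)*3)*(-6)) = -3720*(-6)/7 = -620*(-36/7) = 22320/7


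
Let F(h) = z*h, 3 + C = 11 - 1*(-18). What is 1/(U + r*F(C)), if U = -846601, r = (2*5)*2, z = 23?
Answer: -1/834641 ≈ -1.1981e-6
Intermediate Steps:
C = 26 (C = -3 + (11 - 1*(-18)) = -3 + (11 + 18) = -3 + 29 = 26)
r = 20 (r = 10*2 = 20)
F(h) = 23*h
1/(U + r*F(C)) = 1/(-846601 + 20*(23*26)) = 1/(-846601 + 20*598) = 1/(-846601 + 11960) = 1/(-834641) = -1/834641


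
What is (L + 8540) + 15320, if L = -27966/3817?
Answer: 91045654/3817 ≈ 23853.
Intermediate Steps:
L = -27966/3817 (L = -27966*1/3817 = -27966/3817 ≈ -7.3267)
(L + 8540) + 15320 = (-27966/3817 + 8540) + 15320 = 32569214/3817 + 15320 = 91045654/3817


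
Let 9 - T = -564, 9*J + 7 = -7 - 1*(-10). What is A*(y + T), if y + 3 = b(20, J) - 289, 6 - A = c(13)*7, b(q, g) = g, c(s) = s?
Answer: -214625/9 ≈ -23847.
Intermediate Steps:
J = -4/9 (J = -7/9 + (-7 - 1*(-10))/9 = -7/9 + (-7 + 10)/9 = -7/9 + (1/9)*3 = -7/9 + 1/3 = -4/9 ≈ -0.44444)
A = -85 (A = 6 - 13*7 = 6 - 1*91 = 6 - 91 = -85)
T = 573 (T = 9 - 1*(-564) = 9 + 564 = 573)
y = -2632/9 (y = -3 + (-4/9 - 289) = -3 - 2605/9 = -2632/9 ≈ -292.44)
A*(y + T) = -85*(-2632/9 + 573) = -85*2525/9 = -214625/9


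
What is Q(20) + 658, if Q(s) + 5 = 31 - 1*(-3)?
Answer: 687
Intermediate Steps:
Q(s) = 29 (Q(s) = -5 + (31 - 1*(-3)) = -5 + (31 + 3) = -5 + 34 = 29)
Q(20) + 658 = 29 + 658 = 687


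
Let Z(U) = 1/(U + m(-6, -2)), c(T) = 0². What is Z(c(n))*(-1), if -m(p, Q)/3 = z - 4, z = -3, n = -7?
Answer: -1/21 ≈ -0.047619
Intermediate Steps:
m(p, Q) = 21 (m(p, Q) = -3*(-3 - 4) = -3*(-7) = 21)
c(T) = 0
Z(U) = 1/(21 + U) (Z(U) = 1/(U + 21) = 1/(21 + U))
Z(c(n))*(-1) = -1/(21 + 0) = -1/21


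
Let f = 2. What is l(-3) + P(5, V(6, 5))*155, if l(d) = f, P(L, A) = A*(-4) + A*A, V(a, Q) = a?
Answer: 1862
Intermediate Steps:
P(L, A) = A² - 4*A (P(L, A) = -4*A + A² = A² - 4*A)
l(d) = 2
l(-3) + P(5, V(6, 5))*155 = 2 + (6*(-4 + 6))*155 = 2 + (6*2)*155 = 2 + 12*155 = 2 + 1860 = 1862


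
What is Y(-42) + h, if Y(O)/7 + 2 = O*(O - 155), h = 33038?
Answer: 90942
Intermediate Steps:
Y(O) = -14 + 7*O*(-155 + O) (Y(O) = -14 + 7*(O*(O - 155)) = -14 + 7*(O*(-155 + O)) = -14 + 7*O*(-155 + O))
Y(-42) + h = (-14 - 1085*(-42) + 7*(-42)²) + 33038 = (-14 + 45570 + 7*1764) + 33038 = (-14 + 45570 + 12348) + 33038 = 57904 + 33038 = 90942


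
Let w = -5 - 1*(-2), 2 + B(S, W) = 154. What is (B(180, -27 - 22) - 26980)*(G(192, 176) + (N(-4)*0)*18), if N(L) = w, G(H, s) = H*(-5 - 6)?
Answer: 56660736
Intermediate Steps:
B(S, W) = 152 (B(S, W) = -2 + 154 = 152)
G(H, s) = -11*H (G(H, s) = H*(-11) = -11*H)
w = -3 (w = -5 + 2 = -3)
N(L) = -3
(B(180, -27 - 22) - 26980)*(G(192, 176) + (N(-4)*0)*18) = (152 - 26980)*(-11*192 - 3*0*18) = -26828*(-2112 + 0*18) = -26828*(-2112 + 0) = -26828*(-2112) = 56660736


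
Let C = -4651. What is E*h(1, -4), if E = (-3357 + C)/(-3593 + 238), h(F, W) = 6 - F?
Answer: 728/61 ≈ 11.934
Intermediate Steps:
E = 728/305 (E = (-3357 - 4651)/(-3593 + 238) = -8008/(-3355) = -8008*(-1/3355) = 728/305 ≈ 2.3869)
E*h(1, -4) = 728*(6 - 1*1)/305 = 728*(6 - 1)/305 = (728/305)*5 = 728/61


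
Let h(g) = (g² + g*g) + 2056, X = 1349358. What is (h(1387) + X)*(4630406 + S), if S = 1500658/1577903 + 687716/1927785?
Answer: 24409149452765020093492672/1013952578285 ≈ 2.4073e+13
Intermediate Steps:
S = 3978095122078/3041857734855 (S = 1500658*(1/1577903) + 687716*(1/1927785) = 1500658/1577903 + 687716/1927785 = 3978095122078/3041857734855 ≈ 1.3078)
h(g) = 2056 + 2*g² (h(g) = (g² + g²) + 2056 = 2*g² + 2056 = 2056 + 2*g²)
(h(1387) + X)*(4630406 + S) = ((2056 + 2*1387²) + 1349358)*(4630406 + 3978095122078/3041857734855) = ((2056 + 2*1923769) + 1349358)*(14085040284714123208/3041857734855) = ((2056 + 3847538) + 1349358)*(14085040284714123208/3041857734855) = (3849594 + 1349358)*(14085040284714123208/3041857734855) = 5198952*(14085040284714123208/3041857734855) = 24409149452765020093492672/1013952578285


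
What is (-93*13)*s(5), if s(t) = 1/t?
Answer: -1209/5 ≈ -241.80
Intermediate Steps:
(-93*13)*s(5) = -93*13/5 = -1209*⅕ = -1209/5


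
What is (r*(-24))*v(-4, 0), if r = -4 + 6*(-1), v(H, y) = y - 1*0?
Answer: 0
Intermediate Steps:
v(H, y) = y (v(H, y) = y + 0 = y)
r = -10 (r = -4 - 6 = -10)
(r*(-24))*v(-4, 0) = -10*(-24)*0 = 240*0 = 0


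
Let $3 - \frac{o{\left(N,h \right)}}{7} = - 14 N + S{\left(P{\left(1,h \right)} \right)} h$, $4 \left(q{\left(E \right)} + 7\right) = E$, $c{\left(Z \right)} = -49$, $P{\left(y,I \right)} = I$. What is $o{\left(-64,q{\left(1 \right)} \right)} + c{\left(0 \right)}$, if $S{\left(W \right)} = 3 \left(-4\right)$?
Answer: $-6867$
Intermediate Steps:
$S{\left(W \right)} = -12$
$q{\left(E \right)} = -7 + \frac{E}{4}$
$o{\left(N,h \right)} = 21 + 84 h + 98 N$ ($o{\left(N,h \right)} = 21 - 7 \left(- 14 N - 12 h\right) = 21 + \left(84 h + 98 N\right) = 21 + 84 h + 98 N$)
$o{\left(-64,q{\left(1 \right)} \right)} + c{\left(0 \right)} = \left(21 + 84 \left(-7 + \frac{1}{4} \cdot 1\right) + 98 \left(-64\right)\right) - 49 = \left(21 + 84 \left(-7 + \frac{1}{4}\right) - 6272\right) - 49 = \left(21 + 84 \left(- \frac{27}{4}\right) - 6272\right) - 49 = \left(21 - 567 - 6272\right) - 49 = -6818 - 49 = -6867$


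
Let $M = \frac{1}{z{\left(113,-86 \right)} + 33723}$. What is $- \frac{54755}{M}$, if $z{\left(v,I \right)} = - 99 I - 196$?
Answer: $-2301954955$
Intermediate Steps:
$z{\left(v,I \right)} = -196 - 99 I$
$M = \frac{1}{42041}$ ($M = \frac{1}{\left(-196 - -8514\right) + 33723} = \frac{1}{\left(-196 + 8514\right) + 33723} = \frac{1}{8318 + 33723} = \frac{1}{42041} \approx 2.3786 \cdot 10^{-5}$)
$- \frac{54755}{M} = - 54755 \frac{1}{\frac{1}{42041}} = \left(-54755\right) 42041 = -2301954955$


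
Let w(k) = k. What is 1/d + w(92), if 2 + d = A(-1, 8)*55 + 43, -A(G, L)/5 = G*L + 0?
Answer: 206173/2241 ≈ 92.000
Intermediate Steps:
A(G, L) = -5*G*L (A(G, L) = -5*(G*L + 0) = -5*G*L)
d = 2241 (d = -2 + (-5*(-1)*8*55 + 43) = -2 + (40*55 + 43) = -2 + (2200 + 43) = -2 + 2243 = 2241)
1/d + w(92) = 1/2241 + 92 = 206173/2241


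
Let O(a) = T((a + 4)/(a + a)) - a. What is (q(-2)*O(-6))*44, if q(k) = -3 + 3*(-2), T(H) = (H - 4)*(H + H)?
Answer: -1870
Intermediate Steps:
T(H) = 2*H*(-4 + H) (T(H) = (-4 + H)*(2*H) = 2*H*(-4 + H))
O(a) = -a + (-4 + (4 + a)/(2*a))*(4 + a)/a (O(a) = 2*((a + 4)/(a + a))*(-4 + (a + 4)/(a + a)) - a = 2*((4 + a)/((2*a)))*(-4 + (4 + a)/((2*a))) - a = 2*((4 + a)*(1/(2*a)))*(-4 + (4 + a)*(1/(2*a))) - a = 2*((4 + a)/(2*a))*(-4 + (4 + a)/(2*a)) - a = (-4 + (4 + a)/(2*a))*(4 + a)/a - a = -a + (-4 + (4 + a)/(2*a))*(4 + a)/a)
q(k) = -9 (q(k) = -3 - 6 = -9)
(q(-2)*O(-6))*44 = -9*(-7/2 - 1*(-6) - 12/(-6) + 8/(-6)²)*44 = -9*(-7/2 + 6 - 12*(-⅙) + 8*(1/36))*44 = -9*(-7/2 + 6 + 2 + 2/9)*44 = -9*85/18*44 = -85/2*44 = -1870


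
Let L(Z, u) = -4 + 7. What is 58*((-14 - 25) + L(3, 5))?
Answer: -2088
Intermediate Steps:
L(Z, u) = 3
58*((-14 - 25) + L(3, 5)) = 58*((-14 - 25) + 3) = 58*(-39 + 3) = 58*(-36) = -2088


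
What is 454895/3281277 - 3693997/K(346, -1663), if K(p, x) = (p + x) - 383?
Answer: 12121800715669/5578170900 ≈ 2173.1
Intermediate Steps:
K(p, x) = -383 + p + x
454895/3281277 - 3693997/K(346, -1663) = 454895/3281277 - 3693997/(-383 + 346 - 1663) = 454895*(1/3281277) - 3693997/(-1700) = 454895/3281277 - 3693997*(-1/1700) = 454895/3281277 + 3693997/1700 = 12121800715669/5578170900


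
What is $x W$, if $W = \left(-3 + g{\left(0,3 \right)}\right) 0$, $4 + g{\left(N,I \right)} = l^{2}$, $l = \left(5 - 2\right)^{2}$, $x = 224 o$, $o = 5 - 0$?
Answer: $0$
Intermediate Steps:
$o = 5$ ($o = 5 + 0 = 5$)
$x = 1120$ ($x = 224 \cdot 5 = 1120$)
$l = 9$ ($l = 3^{2} = 9$)
$g{\left(N,I \right)} = 77$ ($g{\left(N,I \right)} = -4 + 9^{2} = -4 + 81 = 77$)
$W = 0$ ($W = \left(-3 + 77\right) 0 = 74 \cdot 0 = 0$)
$x W = 1120 \cdot 0 = 0$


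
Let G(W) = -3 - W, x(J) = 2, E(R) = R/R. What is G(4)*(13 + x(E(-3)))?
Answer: -105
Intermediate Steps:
E(R) = 1
G(4)*(13 + x(E(-3))) = (-3 - 1*4)*(13 + 2) = (-3 - 4)*15 = -7*15 = -105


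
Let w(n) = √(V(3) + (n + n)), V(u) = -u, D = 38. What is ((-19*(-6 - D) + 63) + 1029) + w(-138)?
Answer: 1928 + 3*I*√31 ≈ 1928.0 + 16.703*I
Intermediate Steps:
w(n) = √(-3 + 2*n) (w(n) = √(-1*3 + (n + n)) = √(-3 + 2*n))
((-19*(-6 - D) + 63) + 1029) + w(-138) = ((-19*(-6 - 1*38) + 63) + 1029) + √(-3 + 2*(-138)) = ((-19*(-6 - 38) + 63) + 1029) + √(-3 - 276) = ((-19*(-44) + 63) + 1029) + √(-279) = ((836 + 63) + 1029) + 3*I*√31 = (899 + 1029) + 3*I*√31 = 1928 + 3*I*√31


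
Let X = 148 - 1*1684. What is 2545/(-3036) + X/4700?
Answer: -4156199/3567300 ≈ -1.1651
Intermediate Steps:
X = -1536 (X = 148 - 1684 = -1536)
2545/(-3036) + X/4700 = 2545/(-3036) - 1536/4700 = 2545*(-1/3036) - 1536*1/4700 = -2545/3036 - 384/1175 = -4156199/3567300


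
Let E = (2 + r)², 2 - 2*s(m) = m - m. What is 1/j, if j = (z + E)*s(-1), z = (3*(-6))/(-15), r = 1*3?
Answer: 5/131 ≈ 0.038168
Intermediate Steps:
s(m) = 1 (s(m) = 1 - (m - m)/2 = 1 - ½*0 = 1 + 0 = 1)
r = 3
z = 6/5 (z = -18*(-1/15) = 6/5 ≈ 1.2000)
E = 25 (E = (2 + 3)² = 5² = 25)
j = 131/5 (j = (6/5 + 25)*1 = (131/5)*1 = 131/5 ≈ 26.200)
1/j = 1/(131/5) = 5/131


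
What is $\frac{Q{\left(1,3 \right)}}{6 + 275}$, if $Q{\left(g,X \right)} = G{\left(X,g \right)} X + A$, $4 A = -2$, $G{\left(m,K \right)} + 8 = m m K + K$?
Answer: $\frac{11}{562} \approx 0.019573$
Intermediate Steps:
$G{\left(m,K \right)} = -8 + K + K m^{2}$ ($G{\left(m,K \right)} = -8 + \left(m m K + K\right) = -8 + \left(m^{2} K + K\right) = -8 + \left(K m^{2} + K\right) = -8 + \left(K + K m^{2}\right) = -8 + K + K m^{2}$)
$A = - \frac{1}{2}$ ($A = \frac{1}{4} \left(-2\right) = - \frac{1}{2} \approx -0.5$)
$Q{\left(g,X \right)} = - \frac{1}{2} + X \left(-8 + g + g X^{2}\right)$ ($Q{\left(g,X \right)} = \left(-8 + g + g X^{2}\right) X - \frac{1}{2} = X \left(-8 + g + g X^{2}\right) - \frac{1}{2} = - \frac{1}{2} + X \left(-8 + g + g X^{2}\right)$)
$\frac{Q{\left(1,3 \right)}}{6 + 275} = \frac{- \frac{1}{2} + 3 \left(-8 + 1 + 1 \cdot 3^{2}\right)}{6 + 275} = \frac{- \frac{1}{2} + 3 \left(-8 + 1 + 1 \cdot 9\right)}{281} = \left(- \frac{1}{2} + 3 \left(-8 + 1 + 9\right)\right) \frac{1}{281} = \left(- \frac{1}{2} + 3 \cdot 2\right) \frac{1}{281} = \left(- \frac{1}{2} + 6\right) \frac{1}{281} = \frac{11}{2} \cdot \frac{1}{281} = \frac{11}{562}$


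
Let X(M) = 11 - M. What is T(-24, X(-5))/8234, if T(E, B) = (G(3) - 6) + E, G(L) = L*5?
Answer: -15/8234 ≈ -0.0018217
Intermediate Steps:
G(L) = 5*L
T(E, B) = 9 + E (T(E, B) = (5*3 - 6) + E = (15 - 6) + E = 9 + E)
T(-24, X(-5))/8234 = (9 - 24)/8234 = -15*1/8234 = -15/8234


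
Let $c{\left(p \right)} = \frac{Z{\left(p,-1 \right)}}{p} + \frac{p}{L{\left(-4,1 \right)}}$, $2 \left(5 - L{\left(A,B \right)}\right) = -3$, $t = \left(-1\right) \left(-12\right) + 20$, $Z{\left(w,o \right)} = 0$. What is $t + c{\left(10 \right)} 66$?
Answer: $\frac{1736}{13} \approx 133.54$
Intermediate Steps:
$t = 32$ ($t = 12 + 20 = 32$)
$L{\left(A,B \right)} = \frac{13}{2}$ ($L{\left(A,B \right)} = 5 - - \frac{3}{2} = 5 + \frac{3}{2} = \frac{13}{2}$)
$c{\left(p \right)} = \frac{2 p}{13}$ ($c{\left(p \right)} = \frac{0}{p} + \frac{p}{\frac{13}{2}} = 0 + p \frac{2}{13} = 0 + \frac{2 p}{13} = \frac{2 p}{13}$)
$t + c{\left(10 \right)} 66 = 32 + \frac{2}{13} \cdot 10 \cdot 66 = 32 + \frac{20}{13} \cdot 66 = 32 + \frac{1320}{13} = \frac{1736}{13}$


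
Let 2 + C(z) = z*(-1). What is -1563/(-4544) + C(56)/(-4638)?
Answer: 3756373/10537536 ≈ 0.35648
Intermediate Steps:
C(z) = -2 - z (C(z) = -2 + z*(-1) = -2 - z)
-1563/(-4544) + C(56)/(-4638) = -1563/(-4544) + (-2 - 1*56)/(-4638) = -1563*(-1/4544) + (-2 - 56)*(-1/4638) = 1563/4544 - 58*(-1/4638) = 1563/4544 + 29/2319 = 3756373/10537536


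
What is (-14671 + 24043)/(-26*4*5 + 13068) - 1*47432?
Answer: -148791841/3137 ≈ -47431.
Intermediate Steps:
(-14671 + 24043)/(-26*4*5 + 13068) - 1*47432 = 9372/(-104*5 + 13068) - 47432 = 9372/(-520 + 13068) - 47432 = 9372/12548 - 47432 = 9372*(1/12548) - 47432 = 2343/3137 - 47432 = -148791841/3137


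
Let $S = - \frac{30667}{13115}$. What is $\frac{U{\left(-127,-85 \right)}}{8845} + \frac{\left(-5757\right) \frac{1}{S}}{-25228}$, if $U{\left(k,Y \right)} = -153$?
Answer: $- \frac{786195584103}{6843085287220} \approx -0.11489$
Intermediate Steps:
$S = - \frac{30667}{13115}$ ($S = \left(-30667\right) \frac{1}{13115} = - \frac{30667}{13115} \approx -2.3383$)
$\frac{U{\left(-127,-85 \right)}}{8845} + \frac{\left(-5757\right) \frac{1}{S}}{-25228} = - \frac{153}{8845} + \frac{\left(-5757\right) \frac{1}{- \frac{30667}{13115}}}{-25228} = \left(-153\right) \frac{1}{8845} + \left(-5757\right) \left(- \frac{13115}{30667}\right) \left(- \frac{1}{25228}\right) = - \frac{153}{8845} + \frac{75503055}{30667} \left(- \frac{1}{25228}\right) = - \frac{153}{8845} - \frac{75503055}{773667076} = - \frac{786195584103}{6843085287220}$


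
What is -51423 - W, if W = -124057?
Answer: 72634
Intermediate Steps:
-51423 - W = -51423 - 1*(-124057) = -51423 + 124057 = 72634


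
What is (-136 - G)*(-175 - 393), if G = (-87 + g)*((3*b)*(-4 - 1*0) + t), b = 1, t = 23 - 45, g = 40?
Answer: 984912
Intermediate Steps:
t = -22
G = 1598 (G = (-87 + 40)*((3*1)*(-4 - 1*0) - 22) = -47*(3*(-4 + 0) - 22) = -47*(3*(-4) - 22) = -47*(-12 - 22) = -47*(-34) = 1598)
(-136 - G)*(-175 - 393) = (-136 - 1*1598)*(-175 - 393) = (-136 - 1598)*(-568) = -1734*(-568) = 984912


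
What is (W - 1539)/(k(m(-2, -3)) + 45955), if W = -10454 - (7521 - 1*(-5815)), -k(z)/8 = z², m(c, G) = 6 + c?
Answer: -25329/45827 ≈ -0.55271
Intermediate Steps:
k(z) = -8*z²
W = -23790 (W = -10454 - (7521 + 5815) = -10454 - 1*13336 = -10454 - 13336 = -23790)
(W - 1539)/(k(m(-2, -3)) + 45955) = (-23790 - 1539)/(-8*(6 - 2)² + 45955) = -25329/(-8*4² + 45955) = -25329/(-8*16 + 45955) = -25329/(-128 + 45955) = -25329/45827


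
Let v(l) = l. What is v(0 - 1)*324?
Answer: -324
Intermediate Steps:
v(0 - 1)*324 = (0 - 1)*324 = -1*324 = -324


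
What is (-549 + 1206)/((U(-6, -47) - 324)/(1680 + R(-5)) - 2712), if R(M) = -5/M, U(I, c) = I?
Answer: -122713/506578 ≈ -0.24224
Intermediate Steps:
(-549 + 1206)/((U(-6, -47) - 324)/(1680 + R(-5)) - 2712) = (-549 + 1206)/((-6 - 324)/(1680 - 5/(-5)) - 2712) = 657/(-330/(1680 - 5*(-1/5)) - 2712) = 657/(-330/(1680 + 1) - 2712) = 657/(-330/1681 - 2712) = 657/(-4559202/1681) = 657*(-1681/4559202) = -122713/506578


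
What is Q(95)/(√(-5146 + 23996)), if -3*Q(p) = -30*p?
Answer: 95*√754/377 ≈ 6.9194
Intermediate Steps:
Q(p) = 10*p (Q(p) = -(-10)*p = 10*p)
Q(95)/(√(-5146 + 23996)) = (10*95)/(√(-5146 + 23996)) = 950/(√18850) = 950/((5*√754)) = 950*(√754/3770) = 95*√754/377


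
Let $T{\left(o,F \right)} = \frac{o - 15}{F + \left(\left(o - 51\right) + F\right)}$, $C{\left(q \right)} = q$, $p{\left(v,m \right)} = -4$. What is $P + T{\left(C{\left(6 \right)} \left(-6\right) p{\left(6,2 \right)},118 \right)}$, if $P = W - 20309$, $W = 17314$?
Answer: $- \frac{985226}{329} \approx -2994.6$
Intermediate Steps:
$T{\left(o,F \right)} = \frac{-15 + o}{-51 + o + 2 F}$ ($T{\left(o,F \right)} = \frac{-15 + o}{F + \left(\left(-51 + o\right) + F\right)} = \frac{-15 + o}{F + \left(-51 + F + o\right)} = \frac{-15 + o}{-51 + o + 2 F}$)
$P = -2995$ ($P = 17314 - 20309 = -2995$)
$P + T{\left(C{\left(6 \right)} \left(-6\right) p{\left(6,2 \right)},118 \right)} = -2995 + \frac{-15 + 6 \left(-6\right) \left(-4\right)}{-51 + 6 \left(-6\right) \left(-4\right) + 2 \cdot 118} = -2995 + \frac{-15 - -144}{-51 - -144 + 236} = -2995 + \frac{-15 + 144}{-51 + 144 + 236} = -2995 + \frac{1}{329} \cdot 129 = -2995 + \frac{129}{329} = - \frac{985226}{329}$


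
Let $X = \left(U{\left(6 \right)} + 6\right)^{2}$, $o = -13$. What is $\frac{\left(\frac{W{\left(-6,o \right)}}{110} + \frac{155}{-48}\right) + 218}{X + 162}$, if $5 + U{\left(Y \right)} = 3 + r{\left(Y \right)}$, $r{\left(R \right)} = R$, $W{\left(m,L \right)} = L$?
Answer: $\frac{566683}{691680} \approx 0.81928$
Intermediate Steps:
$U{\left(Y \right)} = -2 + Y$ ($U{\left(Y \right)} = -5 + \left(3 + Y\right) = -2 + Y$)
$X = 100$ ($X = \left(\left(-2 + 6\right) + 6\right)^{2} = \left(4 + 6\right)^{2} = 10^{2} = 100$)
$\frac{\left(\frac{W{\left(-6,o \right)}}{110} + \frac{155}{-48}\right) + 218}{X + 162} = \frac{\left(- \frac{13}{110} + \frac{155}{-48}\right) + 218}{100 + 162} = \frac{\left(\left(-13\right) \frac{1}{110} + 155 \left(- \frac{1}{48}\right)\right) + 218}{262} = \left(\left(- \frac{13}{110} - \frac{155}{48}\right) + 218\right) \frac{1}{262} = \left(- \frac{8837}{2640} + 218\right) \frac{1}{262} = \frac{566683}{2640} \cdot \frac{1}{262} = \frac{566683}{691680}$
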